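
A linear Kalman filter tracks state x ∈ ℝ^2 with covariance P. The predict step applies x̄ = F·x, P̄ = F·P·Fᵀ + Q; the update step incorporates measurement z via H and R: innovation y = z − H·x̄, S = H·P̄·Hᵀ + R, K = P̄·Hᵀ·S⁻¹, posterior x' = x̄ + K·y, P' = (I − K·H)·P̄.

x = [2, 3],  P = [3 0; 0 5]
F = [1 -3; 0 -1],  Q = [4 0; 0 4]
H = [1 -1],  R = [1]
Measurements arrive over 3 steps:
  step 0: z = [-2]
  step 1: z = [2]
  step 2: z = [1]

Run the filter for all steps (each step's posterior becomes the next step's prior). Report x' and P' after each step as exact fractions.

step 0: x' = [-75/16, -21/8], P' = [295/32 129/16; 129/16 63/8]
step 1: x' = [63/13, 1637/559], P' = [162/13 147/13; 147/13 6203/559]
step 2: x' = [-3122/2305, -26011/11525], P' = [6646/461 30267/2305; 30267/2305 147486/11525]

step 0: x̄ = F·x = [-7, -3]
step 0: P̄ = F·P·Fᵀ + Q = [52 15; 15 9]
step 0: y = z − H·x̄ = [2]
step 0: S = H·P̄·Hᵀ + R = [32]
step 0: K = P̄·Hᵀ·S⁻¹ = [37/32; 3/16]
step 0: x' = x̄ + K·y = [-75/16, -21/8]
step 0: P' = (I − K·H)·P̄ = [295/32 129/16; 129/16 63/8]
step 1: x̄ = F·x = [51/16, 21/8]
step 1: P̄ = F·P·Fᵀ + Q = [1143/32 249/16; 249/16 95/8]
step 1: y = z − H·x̄ = [23/16]
step 1: S = H·P̄·Hᵀ + R = [559/32]
step 1: K = P̄·Hᵀ·S⁻¹ = [15/13; 118/559]
step 1: x' = x̄ + K·y = [63/13, 1637/559]
step 1: P' = (I − K·H)·P̄ = [162/13 147/13; 147/13 6203/559]
step 2: x̄ = F·x = [-2202/559, -1637/559]
step 2: P̄ = F·P·Fᵀ + Q = [27103/559 12288/559; 12288/559 8439/559]
step 2: y = z − H·x̄ = [1124/559]
step 2: S = H·P̄·Hᵀ + R = [11525/559]
step 2: K = P̄·Hᵀ·S⁻¹ = [2963/2305; 3849/11525]
step 2: x' = x̄ + K·y = [-3122/2305, -26011/11525]
step 2: P' = (I − K·H)·P̄ = [6646/461 30267/2305; 30267/2305 147486/11525]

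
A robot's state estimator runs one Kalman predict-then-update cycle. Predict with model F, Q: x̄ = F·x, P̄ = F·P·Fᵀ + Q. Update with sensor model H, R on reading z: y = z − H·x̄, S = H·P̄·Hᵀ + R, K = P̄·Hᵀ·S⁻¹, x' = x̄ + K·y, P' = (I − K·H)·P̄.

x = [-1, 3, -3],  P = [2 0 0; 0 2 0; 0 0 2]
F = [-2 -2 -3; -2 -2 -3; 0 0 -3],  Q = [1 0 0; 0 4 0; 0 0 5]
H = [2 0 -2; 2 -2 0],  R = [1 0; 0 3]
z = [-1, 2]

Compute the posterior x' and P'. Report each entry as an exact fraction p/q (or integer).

x' = [5219/677, 4617/677, 5583/677]
P' = [14895/677 14874/677 14766/677; 14874/677 15294/677 14746/677; 14766/677 14746/677 44413/2031]

x̄ = F·x = [5, 5, 9]
P̄ = F·P·Fᵀ + Q = [35 34 18; 34 38 18; 18 18 23]
y = z − H·x̄ = [7, 2]
S = H·P̄·Hᵀ + R = [89 4; 4 23]
K = P̄·Hᵀ·S⁻¹ = [258/677 14/677; 256/677 -280/677; -230/2031 40/2031]
x' = x̄ + K·y = [5219/677, 4617/677, 5583/677]
P' = (I − K·H)·P̄ = [14895/677 14874/677 14766/677; 14874/677 15294/677 14746/677; 14766/677 14746/677 44413/2031]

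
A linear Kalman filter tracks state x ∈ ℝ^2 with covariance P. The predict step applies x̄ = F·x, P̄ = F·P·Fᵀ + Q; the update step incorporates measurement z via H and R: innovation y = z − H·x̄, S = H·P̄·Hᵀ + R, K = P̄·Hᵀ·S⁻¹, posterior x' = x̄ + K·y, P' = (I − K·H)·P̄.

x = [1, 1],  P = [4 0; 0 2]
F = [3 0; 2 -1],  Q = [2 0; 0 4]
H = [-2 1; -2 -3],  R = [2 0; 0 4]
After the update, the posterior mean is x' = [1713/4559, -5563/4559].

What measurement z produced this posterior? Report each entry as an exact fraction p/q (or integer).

x̄ = F·x = [3, 1]
P̄ = F·P·Fᵀ + Q = [38 24; 24 22]
S = H·P̄·Hᵀ + R = [80 182; 182 642]
K = P̄·Hᵀ·S⁻¹ = [-1612/4559 -594/4559; 1014/4559 -1097/4559]
x' − x̄ = [-11964/4559, -10122/4559] = K·y
y = (KᵀK)⁻¹·Kᵀ·(x' − x̄) = [3, 12]
z = y + H·x̄ = [3, 12] + [-5, -9] = [-2, 3]

z = [-2, 3]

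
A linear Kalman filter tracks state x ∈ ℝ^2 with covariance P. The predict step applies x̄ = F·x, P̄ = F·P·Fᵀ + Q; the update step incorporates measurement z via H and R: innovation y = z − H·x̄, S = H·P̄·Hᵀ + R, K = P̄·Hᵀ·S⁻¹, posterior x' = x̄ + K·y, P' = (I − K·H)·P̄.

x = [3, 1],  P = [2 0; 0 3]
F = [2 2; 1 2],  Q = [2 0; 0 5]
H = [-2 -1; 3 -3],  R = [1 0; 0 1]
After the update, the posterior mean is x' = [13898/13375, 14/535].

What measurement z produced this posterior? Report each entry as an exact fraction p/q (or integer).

x̄ = F·x = [8, 5]
P̄ = F·P·Fᵀ + Q = [22 16; 16 19]
S = H·P̄·Hᵀ + R = [172 -27; -27 82]
K = P̄·Hᵀ·S⁻¹ = [-4434/13375 1476/13375; -177/535 -117/535]
x' − x̄ = [-93102/13375, -2661/535] = K·y
y = (KᵀK)⁻¹·Kᵀ·(x' − x̄) = [19, -6]
z = y + H·x̄ = [19, -6] + [-21, 9] = [-2, 3]

z = [-2, 3]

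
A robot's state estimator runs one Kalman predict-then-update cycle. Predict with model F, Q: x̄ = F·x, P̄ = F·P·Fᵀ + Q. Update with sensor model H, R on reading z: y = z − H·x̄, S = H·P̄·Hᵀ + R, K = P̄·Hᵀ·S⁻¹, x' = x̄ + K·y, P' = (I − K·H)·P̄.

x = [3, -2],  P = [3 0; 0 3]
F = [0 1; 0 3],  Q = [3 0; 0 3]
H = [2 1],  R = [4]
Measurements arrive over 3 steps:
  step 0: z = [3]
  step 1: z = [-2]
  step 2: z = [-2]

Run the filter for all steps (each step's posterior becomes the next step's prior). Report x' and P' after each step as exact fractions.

step 0: x̄ = F·x = [-2, -6]
step 0: P̄ = F·P·Fᵀ + Q = [6 9; 9 30]
step 0: y = z − H·x̄ = [13]
step 0: S = H·P̄·Hᵀ + R = [94]
step 0: K = P̄·Hᵀ·S⁻¹ = [21/94; 24/47]
step 0: x' = x̄ + K·y = [85/94, 30/47]
step 0: P' = (I − K·H)·P̄ = [123/94 -81/47; -81/47 258/47]
step 1: x̄ = F·x = [30/47, 90/47]
step 1: P̄ = F·P·Fᵀ + Q = [399/47 774/47; 774/47 2463/47]
step 1: y = z − H·x̄ = [-244/47]
step 1: S = H·P̄·Hᵀ + R = [7343/47]
step 1: K = P̄·Hᵀ·S⁻¹ = [1572/7343; 573/1049]
step 1: x' = x̄ + K·y = [-3474/7343, -966/1049]
step 1: P' = (I − K·H)·P̄ = [9759/7343 -1890/1049; -1890/1049 6072/1049]
step 2: x̄ = F·x = [-966/1049, -2898/1049]
step 2: P̄ = F·P·Fᵀ + Q = [9219/1049 18216/1049; 18216/1049 57795/1049]
step 2: y = z − H·x̄ = [2732/1049]
step 2: S = H·P̄·Hᵀ + R = [171731/1049]
step 2: K = P̄·Hᵀ·S⁻¹ = [36654/171731; 13461/24533]
step 2: x' = x̄ + K·y = [-62682/171731, -32718/24533]
step 2: P' = (I − K·H)·P̄ = [228477/171731 -44334/24533; -44334/24533 142512/24533]

step 0: x' = [85/94, 30/47], P' = [123/94 -81/47; -81/47 258/47]
step 1: x' = [-3474/7343, -966/1049], P' = [9759/7343 -1890/1049; -1890/1049 6072/1049]
step 2: x' = [-62682/171731, -32718/24533], P' = [228477/171731 -44334/24533; -44334/24533 142512/24533]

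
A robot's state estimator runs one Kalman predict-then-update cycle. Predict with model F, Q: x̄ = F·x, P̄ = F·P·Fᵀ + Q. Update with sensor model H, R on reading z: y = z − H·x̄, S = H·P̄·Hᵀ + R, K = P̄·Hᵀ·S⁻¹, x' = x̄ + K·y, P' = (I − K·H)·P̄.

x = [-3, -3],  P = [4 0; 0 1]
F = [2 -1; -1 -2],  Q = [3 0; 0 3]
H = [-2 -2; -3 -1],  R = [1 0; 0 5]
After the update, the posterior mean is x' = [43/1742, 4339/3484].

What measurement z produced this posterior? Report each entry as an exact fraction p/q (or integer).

z = [-2, -3]

x̄ = F·x = [-3, 9]
P̄ = F·P·Fᵀ + Q = [20 -6; -6 11]
S = H·P̄·Hᵀ + R = [77 94; 94 160]
K = P̄·Hᵀ·S⁻¹ = [149/871 -763/1742; -1129/1742 1479/3484]
x' − x̄ = [5269/1742, -27017/3484] = K·y
y = (KᵀK)⁻¹·Kᵀ·(x' − x̄) = [10, -3]
z = y + H·x̄ = [10, -3] + [-12, 0] = [-2, -3]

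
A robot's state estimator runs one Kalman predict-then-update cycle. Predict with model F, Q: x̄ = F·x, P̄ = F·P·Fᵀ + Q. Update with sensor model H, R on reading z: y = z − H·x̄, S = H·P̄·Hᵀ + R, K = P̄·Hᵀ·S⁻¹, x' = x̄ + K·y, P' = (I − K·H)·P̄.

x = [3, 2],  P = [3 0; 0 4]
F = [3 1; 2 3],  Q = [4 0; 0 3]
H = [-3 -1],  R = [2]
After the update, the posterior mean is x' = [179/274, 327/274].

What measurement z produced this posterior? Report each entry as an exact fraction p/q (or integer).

z = [-3]

x̄ = F·x = [11, 12]
P̄ = F·P·Fᵀ + Q = [35 30; 30 51]
S = H·P̄·Hᵀ + R = [548]
K = P̄·Hᵀ·S⁻¹ = [-135/548; -141/548]
x' − x̄ = [-2835/274, -2961/274] = K·y
y = (KᵀK)⁻¹·Kᵀ·(x' − x̄) = [42]
z = y + H·x̄ = [42] + [-45] = [-3]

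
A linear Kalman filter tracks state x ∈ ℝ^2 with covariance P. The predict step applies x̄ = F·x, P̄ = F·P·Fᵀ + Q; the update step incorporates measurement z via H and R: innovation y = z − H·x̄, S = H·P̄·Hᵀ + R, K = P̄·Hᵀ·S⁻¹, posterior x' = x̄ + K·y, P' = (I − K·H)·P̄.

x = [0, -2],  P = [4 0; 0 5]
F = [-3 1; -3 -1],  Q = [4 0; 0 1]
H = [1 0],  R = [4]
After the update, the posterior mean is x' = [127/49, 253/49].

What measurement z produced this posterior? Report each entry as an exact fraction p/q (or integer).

x̄ = F·x = [-2, 2]
P̄ = F·P·Fᵀ + Q = [45 31; 31 42]
S = H·P̄·Hᵀ + R = [49]
K = P̄·Hᵀ·S⁻¹ = [45/49; 31/49]
x' − x̄ = [225/49, 155/49] = K·y
y = (KᵀK)⁻¹·Kᵀ·(x' − x̄) = [5]
z = y + H·x̄ = [5] + [-2] = [3]

z = [3]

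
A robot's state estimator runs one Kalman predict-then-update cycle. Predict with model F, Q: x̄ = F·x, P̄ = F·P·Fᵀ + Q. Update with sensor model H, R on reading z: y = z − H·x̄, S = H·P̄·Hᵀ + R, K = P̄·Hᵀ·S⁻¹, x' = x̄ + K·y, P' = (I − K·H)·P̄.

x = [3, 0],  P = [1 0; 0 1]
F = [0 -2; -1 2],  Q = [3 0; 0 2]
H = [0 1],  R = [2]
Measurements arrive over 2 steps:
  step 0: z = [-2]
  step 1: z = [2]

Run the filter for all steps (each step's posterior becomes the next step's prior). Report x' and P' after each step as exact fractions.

step 0: x' = [-4/9, -20/9], P' = [47/9 -8/9; -8/9 14/9]
step 1: x' = [328/171, 26/19], P' = [1001/171 -16/19; -16/19 34/19]

step 0: x̄ = F·x = [0, -3]
step 0: P̄ = F·P·Fᵀ + Q = [7 -4; -4 7]
step 0: y = z − H·x̄ = [1]
step 0: S = H·P̄·Hᵀ + R = [9]
step 0: K = P̄·Hᵀ·S⁻¹ = [-4/9; 7/9]
step 0: x' = x̄ + K·y = [-4/9, -20/9]
step 0: P' = (I − K·H)·P̄ = [47/9 -8/9; -8/9 14/9]
step 1: x̄ = F·x = [40/9, -4]
step 1: P̄ = F·P·Fᵀ + Q = [83/9 -8; -8 17]
step 1: y = z − H·x̄ = [6]
step 1: S = H·P̄·Hᵀ + R = [19]
step 1: K = P̄·Hᵀ·S⁻¹ = [-8/19; 17/19]
step 1: x' = x̄ + K·y = [328/171, 26/19]
step 1: P' = (I − K·H)·P̄ = [1001/171 -16/19; -16/19 34/19]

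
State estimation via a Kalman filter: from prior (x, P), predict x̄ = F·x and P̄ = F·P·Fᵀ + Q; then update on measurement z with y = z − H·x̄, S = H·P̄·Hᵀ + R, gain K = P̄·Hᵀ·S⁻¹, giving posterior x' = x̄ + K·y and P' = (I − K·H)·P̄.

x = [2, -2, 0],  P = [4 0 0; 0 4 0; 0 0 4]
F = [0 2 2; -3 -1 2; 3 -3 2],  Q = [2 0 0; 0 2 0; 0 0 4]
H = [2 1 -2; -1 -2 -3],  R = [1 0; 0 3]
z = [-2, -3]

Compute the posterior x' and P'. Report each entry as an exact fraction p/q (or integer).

x' = [107974/556731, -132404/556731, 611552/556731]
P' = [8440730/556731 -9560632/556731 3610528/556731; -9560632/556731 11065898/556731 -4089608/556731; 3610528/556731 -4089608/556731 1623812/556731]

x̄ = F·x = [-4, -4, 12]
P̄ = F·P·Fᵀ + Q = [34 8 -8; 8 58 -8; -8 -8 92]
y = z − H·x̄ = [34, 21]
S = H·P̄·Hᵀ + R = [691 352; 352 985]
K = P̄·Hᵀ·S⁻¹ = [99772/556731 -50350/556731; 123850/556731 -100780/556731; -116176/556731 -100916/556731]
x' = x̄ + K·y = [107974/556731, -132404/556731, 611552/556731]
P' = (I − K·H)·P̄ = [8440730/556731 -9560632/556731 3610528/556731; -9560632/556731 11065898/556731 -4089608/556731; 3610528/556731 -4089608/556731 1623812/556731]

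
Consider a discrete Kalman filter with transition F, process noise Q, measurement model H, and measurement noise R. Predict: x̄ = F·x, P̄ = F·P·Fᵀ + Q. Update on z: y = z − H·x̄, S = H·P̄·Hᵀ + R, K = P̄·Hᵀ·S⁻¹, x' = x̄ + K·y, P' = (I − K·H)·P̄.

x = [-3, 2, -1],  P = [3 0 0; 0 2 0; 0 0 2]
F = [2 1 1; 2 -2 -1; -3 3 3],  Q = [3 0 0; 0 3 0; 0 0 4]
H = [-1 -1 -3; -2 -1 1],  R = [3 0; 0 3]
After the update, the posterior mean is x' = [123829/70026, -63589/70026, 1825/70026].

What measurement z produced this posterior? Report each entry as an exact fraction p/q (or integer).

x̄ = F·x = [-5, -9, 12]
P̄ = F·P·Fᵀ + Q = [19 6 -6; 6 25 -36; -6 -36 67]
S = H·P̄·Hᵀ + R = [410 -222; -222 291]
K = P̄·Hᵀ·S⁻¹ = [-4379/23342 -11027/35013; 2067/23342 -6418/35013; -6913/23342 5926/35013]
x' − x̄ = [473959/70026, 566645/70026, -838487/70026] = K·y
y = (KᵀK)⁻¹·Kᵀ·(x' − x̄) = [21, -34]
z = y + H·x̄ = [21, -34] + [-22, 31] = [-1, -3]

z = [-1, -3]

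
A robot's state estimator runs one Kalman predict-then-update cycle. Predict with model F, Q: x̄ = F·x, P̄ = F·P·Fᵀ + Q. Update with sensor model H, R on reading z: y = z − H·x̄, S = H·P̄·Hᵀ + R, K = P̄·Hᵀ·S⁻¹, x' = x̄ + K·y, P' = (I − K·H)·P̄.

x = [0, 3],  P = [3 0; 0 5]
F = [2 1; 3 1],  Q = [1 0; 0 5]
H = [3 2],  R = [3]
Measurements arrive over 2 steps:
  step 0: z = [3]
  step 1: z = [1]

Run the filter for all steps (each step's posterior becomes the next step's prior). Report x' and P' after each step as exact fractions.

step 0: x' = [567/589, 51/589], P' = [602/589 -753/589; -753/589 1344/589]
step 1: x' = [14085/24388, -583/3484], P' = [41187/48776 -7461/6968; -7461/6968 14181/6968]

step 0: x̄ = F·x = [3, 3]
step 0: P̄ = F·P·Fᵀ + Q = [18 23; 23 37]
step 0: y = z − H·x̄ = [-12]
step 0: S = H·P̄·Hᵀ + R = [589]
step 0: K = P̄·Hᵀ·S⁻¹ = [100/589; 143/589]
step 0: x' = x̄ + K·y = [567/589, 51/589]
step 0: P' = (I − K·H)·P̄ = [602/589 -753/589; -753/589 1344/589]
step 1: x̄ = F·x = [1185/589, 1752/589]
step 1: P̄ = F·P·Fᵀ + Q = [1329/589 1191/589; 1191/589 5189/589]
step 1: y = z − H·x̄ = [-6470/589]
step 1: S = H·P̄·Hᵀ + R = [48776/589]
step 1: K = P̄·Hᵀ·S⁻¹ = [6369/48776; 1993/6968]
step 1: x' = x̄ + K·y = [14085/24388, -583/3484]
step 1: P' = (I − K·H)·P̄ = [41187/48776 -7461/6968; -7461/6968 14181/6968]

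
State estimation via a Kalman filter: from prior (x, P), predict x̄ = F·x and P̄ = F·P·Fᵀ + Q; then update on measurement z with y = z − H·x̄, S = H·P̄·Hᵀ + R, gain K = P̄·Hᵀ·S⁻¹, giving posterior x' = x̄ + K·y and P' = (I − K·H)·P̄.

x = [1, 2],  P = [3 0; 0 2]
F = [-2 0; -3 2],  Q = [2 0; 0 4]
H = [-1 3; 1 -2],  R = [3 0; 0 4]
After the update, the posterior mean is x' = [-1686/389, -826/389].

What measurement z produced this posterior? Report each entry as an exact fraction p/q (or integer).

z = [-3, -2]

x̄ = F·x = [-2, 1]
P̄ = F·P·Fᵀ + Q = [14 18; 18 39]
S = H·P̄·Hᵀ + R = [260 -158; -158 102]
K = P̄·Hᵀ·S⁻¹ = [151/389 150/389; 309/778 21/778]
x' − x̄ = [-908/389, -1215/389] = K·y
y = (KᵀK)⁻¹·Kᵀ·(x' − x̄) = [-8, 2]
z = y + H·x̄ = [-8, 2] + [5, -4] = [-3, -2]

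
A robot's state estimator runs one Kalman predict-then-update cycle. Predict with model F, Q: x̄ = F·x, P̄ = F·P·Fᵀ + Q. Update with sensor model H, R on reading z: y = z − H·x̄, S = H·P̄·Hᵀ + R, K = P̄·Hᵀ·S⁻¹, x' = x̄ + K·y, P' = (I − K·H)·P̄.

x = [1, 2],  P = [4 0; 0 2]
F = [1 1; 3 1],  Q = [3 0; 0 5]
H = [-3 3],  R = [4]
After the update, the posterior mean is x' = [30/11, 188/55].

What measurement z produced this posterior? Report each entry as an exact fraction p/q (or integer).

x̄ = F·x = [3, 5]
P̄ = F·P·Fᵀ + Q = [9 14; 14 43]
S = H·P̄·Hᵀ + R = [220]
K = P̄·Hᵀ·S⁻¹ = [3/44; 87/220]
x' − x̄ = [-3/11, -87/55] = K·y
y = (KᵀK)⁻¹·Kᵀ·(x' − x̄) = [-4]
z = y + H·x̄ = [-4] + [6] = [2]

z = [2]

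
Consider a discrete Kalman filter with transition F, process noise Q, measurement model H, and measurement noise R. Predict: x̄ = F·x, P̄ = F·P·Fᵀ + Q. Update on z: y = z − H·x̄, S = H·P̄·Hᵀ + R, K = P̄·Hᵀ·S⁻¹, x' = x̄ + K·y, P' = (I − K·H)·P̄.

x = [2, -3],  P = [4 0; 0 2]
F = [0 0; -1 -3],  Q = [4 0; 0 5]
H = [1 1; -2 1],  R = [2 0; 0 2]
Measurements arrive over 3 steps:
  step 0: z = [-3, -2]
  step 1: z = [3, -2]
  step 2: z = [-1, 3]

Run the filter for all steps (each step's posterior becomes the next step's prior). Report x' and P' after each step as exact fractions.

step 0: x̄ = F·x = [0, 7]
step 0: P̄ = F·P·Fᵀ + Q = [4 0; 0 27]
step 0: y = z − H·x̄ = [-10, -9]
step 0: S = H·P̄·Hᵀ + R = [33 19; 19 45]
step 0: K = P̄·Hᵀ·S⁻¹ = [83/281 -85/281; 351/562 189/562]
step 0: x' = x̄ + K·y = [-65/281, -1277/562]
step 0: P' = (I − K·H)·P̄ = [112/281 54/281; 54/281 297/281]
step 1: x̄ = F·x = [0, 3961/562]
step 1: P̄ = F·P·Fᵀ + Q = [4 0; 0 4514/281]
step 1: y = z − H·x̄ = [-2275/562, -5085/562]
step 1: S = H·P̄·Hᵀ + R = [6200/281 2266/281; 2266/281 9572/281]
step 1: K = P̄·Hᵀ·S⁻¹ = [14104/48231 -14666/48231; 29341/48231 15799/48231]
step 1: x' = x̄ + K·y = [75605/48231, 156421/96462]
step 1: P' = (I − K·H)·P̄ = [19180/48231 9028/48231; 9028/48231 49654/48231]
step 2: x̄ = F·x = [0, -620473/96462]
step 2: P̄ = F·P·Fᵀ + Q = [4 0; 0 761389/48231]
step 2: y = z − H·x̄ = [524011/96462, 909859/96462]
step 2: S = H·P̄·Hᵀ + R = [1050775/48231 375541/48231; 375541/48231 1629547/48231]
step 2: K = P̄·Hᵀ·S⁻¹ = [2380629/8144431 -2477091/8144431; 9898057/16288862 5329723/16288862]
step 2: x' = x̄ + K·y = [-10432375/8144431, -734091/16288862]
step 2: P' = (I − K·H)·P̄ = [3238480/8144431 1522778/8144431; 1522778/8144431 8375279/8144431]

step 0: x' = [-65/281, -1277/562], P' = [112/281 54/281; 54/281 297/281]
step 1: x' = [75605/48231, 156421/96462], P' = [19180/48231 9028/48231; 9028/48231 49654/48231]
step 2: x' = [-10432375/8144431, -734091/16288862], P' = [3238480/8144431 1522778/8144431; 1522778/8144431 8375279/8144431]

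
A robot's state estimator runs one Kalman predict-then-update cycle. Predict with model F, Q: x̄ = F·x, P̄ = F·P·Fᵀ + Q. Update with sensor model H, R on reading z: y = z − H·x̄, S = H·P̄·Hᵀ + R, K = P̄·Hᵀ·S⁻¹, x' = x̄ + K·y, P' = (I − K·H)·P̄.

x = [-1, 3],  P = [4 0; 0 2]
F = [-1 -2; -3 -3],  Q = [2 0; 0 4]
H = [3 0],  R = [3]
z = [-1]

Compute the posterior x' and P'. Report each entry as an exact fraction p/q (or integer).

x̄ = F·x = [-5, -6]
P̄ = F·P·Fᵀ + Q = [14 24; 24 58]
y = z − H·x̄ = [14]
S = H·P̄·Hᵀ + R = [129]
K = P̄·Hᵀ·S⁻¹ = [14/43; 24/43]
x' = x̄ + K·y = [-19/43, 78/43]
P' = (I − K·H)·P̄ = [14/43 24/43; 24/43 766/43]

x' = [-19/43, 78/43]
P' = [14/43 24/43; 24/43 766/43]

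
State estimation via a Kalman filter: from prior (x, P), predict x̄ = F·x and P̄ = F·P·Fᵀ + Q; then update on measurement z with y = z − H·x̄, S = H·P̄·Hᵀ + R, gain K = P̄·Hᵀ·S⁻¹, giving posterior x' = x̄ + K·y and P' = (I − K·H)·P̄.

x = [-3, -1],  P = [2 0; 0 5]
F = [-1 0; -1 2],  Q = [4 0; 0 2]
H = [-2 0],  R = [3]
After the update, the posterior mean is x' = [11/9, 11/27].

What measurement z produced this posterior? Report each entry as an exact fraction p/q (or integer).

z = [-2]

x̄ = F·x = [3, 1]
P̄ = F·P·Fᵀ + Q = [6 2; 2 24]
S = H·P̄·Hᵀ + R = [27]
K = P̄·Hᵀ·S⁻¹ = [-4/9; -4/27]
x' − x̄ = [-16/9, -16/27] = K·y
y = (KᵀK)⁻¹·Kᵀ·(x' − x̄) = [4]
z = y + H·x̄ = [4] + [-6] = [-2]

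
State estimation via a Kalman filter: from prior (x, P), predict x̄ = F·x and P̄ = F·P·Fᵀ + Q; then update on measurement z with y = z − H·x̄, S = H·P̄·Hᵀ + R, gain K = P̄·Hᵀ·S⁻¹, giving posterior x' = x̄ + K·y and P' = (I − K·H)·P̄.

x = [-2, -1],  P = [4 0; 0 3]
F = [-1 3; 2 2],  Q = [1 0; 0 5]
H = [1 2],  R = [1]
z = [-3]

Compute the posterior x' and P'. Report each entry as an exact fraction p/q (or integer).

x' = [63/41, -94/41]
P' = [3856/205 -1902/205; -1902/205 989/205]

x̄ = F·x = [-1, -6]
P̄ = F·P·Fᵀ + Q = [32 10; 10 33]
y = z − H·x̄ = [10]
S = H·P̄·Hᵀ + R = [205]
K = P̄·Hᵀ·S⁻¹ = [52/205; 76/205]
x' = x̄ + K·y = [63/41, -94/41]
P' = (I − K·H)·P̄ = [3856/205 -1902/205; -1902/205 989/205]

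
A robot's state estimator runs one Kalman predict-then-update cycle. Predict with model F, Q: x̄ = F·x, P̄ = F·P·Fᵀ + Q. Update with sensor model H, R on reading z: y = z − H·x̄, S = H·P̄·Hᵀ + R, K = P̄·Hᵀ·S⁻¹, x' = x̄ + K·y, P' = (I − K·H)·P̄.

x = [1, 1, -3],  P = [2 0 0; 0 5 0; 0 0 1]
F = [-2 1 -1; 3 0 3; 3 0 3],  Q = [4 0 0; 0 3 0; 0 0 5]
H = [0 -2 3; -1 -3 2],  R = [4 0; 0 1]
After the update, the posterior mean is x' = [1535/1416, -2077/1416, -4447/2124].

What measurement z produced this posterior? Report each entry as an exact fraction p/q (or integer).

z = [-3, -1]

x̄ = F·x = [2, -6, -6]
P̄ = F·P·Fᵀ + Q = [18 -15 -15; -15 30 27; -15 27 32]
S = H·P̄·Hᵀ + R = [88 36; 36 63]
K = P̄·Hᵀ·S⁻¹ = [-93/472 23/354; 231/472 -217/354; 151/236 -211/531]
x' − x̄ = [-1297/1416, 6419/1416, 8297/2124] = K·y
y = (KᵀK)⁻¹·Kᵀ·(x' − x̄) = [3, -5]
z = y + H·x̄ = [3, -5] + [-6, 4] = [-3, -1]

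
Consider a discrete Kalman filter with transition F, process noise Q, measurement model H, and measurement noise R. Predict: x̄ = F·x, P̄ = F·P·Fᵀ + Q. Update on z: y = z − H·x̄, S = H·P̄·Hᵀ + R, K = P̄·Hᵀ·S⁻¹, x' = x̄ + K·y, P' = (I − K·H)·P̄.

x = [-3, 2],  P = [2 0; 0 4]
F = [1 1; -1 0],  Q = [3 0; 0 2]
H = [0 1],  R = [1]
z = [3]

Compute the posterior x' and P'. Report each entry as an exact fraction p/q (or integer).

x' = [-1, 3]
P' = [41/5 -2/5; -2/5 4/5]

x̄ = F·x = [-1, 3]
P̄ = F·P·Fᵀ + Q = [9 -2; -2 4]
y = z − H·x̄ = [0]
S = H·P̄·Hᵀ + R = [5]
K = P̄·Hᵀ·S⁻¹ = [-2/5; 4/5]
x' = x̄ + K·y = [-1, 3]
P' = (I − K·H)·P̄ = [41/5 -2/5; -2/5 4/5]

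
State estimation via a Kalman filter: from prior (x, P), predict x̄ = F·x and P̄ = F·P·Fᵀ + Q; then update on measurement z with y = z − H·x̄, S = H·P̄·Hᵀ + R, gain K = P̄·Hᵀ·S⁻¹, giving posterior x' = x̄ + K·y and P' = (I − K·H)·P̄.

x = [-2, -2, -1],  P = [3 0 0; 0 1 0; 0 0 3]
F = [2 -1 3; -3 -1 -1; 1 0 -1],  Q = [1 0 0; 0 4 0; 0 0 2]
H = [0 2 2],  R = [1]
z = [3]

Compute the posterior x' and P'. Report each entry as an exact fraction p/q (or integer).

x' = [129/125, 371/125, -177/125]
P' = [1761/125 114/125 -143/125; 114/125 1011/125 -982/125; -143/125 -982/125 984/125]

x̄ = F·x = [-5, 9, -1]
P̄ = F·P·Fᵀ + Q = [41 -26 -3; -26 35 -6; -3 -6 8]
y = z − H·x̄ = [-13]
S = H·P̄·Hᵀ + R = [125]
K = P̄·Hᵀ·S⁻¹ = [-58/125; 58/125; 4/125]
x' = x̄ + K·y = [129/125, 371/125, -177/125]
P' = (I − K·H)·P̄ = [1761/125 114/125 -143/125; 114/125 1011/125 -982/125; -143/125 -982/125 984/125]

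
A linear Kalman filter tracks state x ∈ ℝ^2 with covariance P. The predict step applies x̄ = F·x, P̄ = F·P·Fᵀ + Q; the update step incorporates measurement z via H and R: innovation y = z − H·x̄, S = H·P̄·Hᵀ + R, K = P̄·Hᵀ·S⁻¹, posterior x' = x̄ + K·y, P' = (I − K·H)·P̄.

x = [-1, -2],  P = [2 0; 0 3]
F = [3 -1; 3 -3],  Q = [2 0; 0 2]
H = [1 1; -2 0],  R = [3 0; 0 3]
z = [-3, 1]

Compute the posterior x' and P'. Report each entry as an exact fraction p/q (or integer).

x' = [-1973/2065, -2497/2065]
P' = [1263/2065 -813/2065; -813/2065 5703/2065]

x̄ = F·x = [-1, 3]
P̄ = F·P·Fᵀ + Q = [23 27; 27 47]
y = z − H·x̄ = [-5, -1]
S = H·P̄·Hᵀ + R = [127 -100; -100 95]
K = P̄·Hᵀ·S⁻¹ = [30/413 -842/2065; 326/413 542/2065]
x' = x̄ + K·y = [-1973/2065, -2497/2065]
P' = (I − K·H)·P̄ = [1263/2065 -813/2065; -813/2065 5703/2065]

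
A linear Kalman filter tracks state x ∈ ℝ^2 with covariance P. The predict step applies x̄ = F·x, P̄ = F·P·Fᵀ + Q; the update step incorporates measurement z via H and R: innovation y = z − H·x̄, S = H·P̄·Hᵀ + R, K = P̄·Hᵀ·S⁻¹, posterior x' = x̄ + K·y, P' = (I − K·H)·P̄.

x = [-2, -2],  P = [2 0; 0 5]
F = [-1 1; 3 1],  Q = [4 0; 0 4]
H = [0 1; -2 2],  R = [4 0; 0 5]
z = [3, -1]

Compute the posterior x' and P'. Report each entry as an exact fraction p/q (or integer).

x' = [2649/1979, 2037/1979]
P' = [6436/1979 4716/1979; 4716/1979 5276/1979]

x̄ = F·x = [0, -8]
P̄ = F·P·Fᵀ + Q = [11 -1; -1 27]
y = z − H·x̄ = [11, 15]
S = H·P̄·Hᵀ + R = [31 56; 56 165]
K = P̄·Hᵀ·S⁻¹ = [1179/1979 -688/1979; 1319/1979 224/1979]
x' = x̄ + K·y = [2649/1979, 2037/1979]
P' = (I − K·H)·P̄ = [6436/1979 4716/1979; 4716/1979 5276/1979]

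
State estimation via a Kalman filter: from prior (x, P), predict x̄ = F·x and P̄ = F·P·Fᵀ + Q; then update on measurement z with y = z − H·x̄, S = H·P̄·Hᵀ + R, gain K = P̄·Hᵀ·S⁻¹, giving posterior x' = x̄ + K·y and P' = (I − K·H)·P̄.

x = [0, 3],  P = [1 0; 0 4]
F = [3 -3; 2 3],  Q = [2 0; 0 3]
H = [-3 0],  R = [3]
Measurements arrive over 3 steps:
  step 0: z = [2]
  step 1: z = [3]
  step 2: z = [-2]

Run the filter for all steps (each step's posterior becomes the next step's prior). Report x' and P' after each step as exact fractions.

step 0: x' = [-103/142, 264/71], P' = [47/142 -15/71; -15/71 1703/71]
step 1: x' = [-97596/95845, -196778/95845], P' = [31901/95845 -30462/95845; -30462/95845 1257584/95845]
step 2: x' = [12494144/18565979, -111141522/18565979], P' = [12345371/37131958 -5609118/18565979; -5609118/18565979 232480093/18565979]

step 0: x̄ = F·x = [-9, 9]
step 0: P̄ = F·P·Fᵀ + Q = [47 -30; -30 43]
step 0: y = z − H·x̄ = [-25]
step 0: S = H·P̄·Hᵀ + R = [426]
step 0: K = P̄·Hᵀ·S⁻¹ = [-47/142; 15/71]
step 0: x' = x̄ + K·y = [-103/142, 264/71]
step 0: P' = (I − K·H)·P̄ = [47/142 -15/71; -15/71 1703/71]
step 1: x̄ = F·x = [-1893/142, 689/71]
step 1: P̄ = F·P·Fᵀ + Q = [31901/142 -15231/71; -15231/71 15454/71]
step 1: y = z − H·x̄ = [-5253/142]
step 1: S = H·P̄·Hᵀ + R = [287535/142]
step 1: K = P̄·Hᵀ·S⁻¹ = [-31901/95845; 30462/95845]
step 1: x' = x̄ + K·y = [-97596/95845, -196778/95845]
step 1: P' = (I − K·H)·P̄ = [31901/95845 -30462/95845; -30462/95845 1257584/95845]
step 2: x̄ = F·x = [297546/95845, -785526/95845]
step 2: P̄ = F·P·Fᵀ + Q = [12345371/95845 -11218236/95845; -11218236/95845 11367851/95845]
step 2: y = z − H·x̄ = [700948/95845]
step 2: S = H·P̄·Hᵀ + R = [111395874/95845]
step 2: K = P̄·Hᵀ·S⁻¹ = [-12345371/37131958; 5609118/18565979]
step 2: x' = x̄ + K·y = [12494144/18565979, -111141522/18565979]
step 2: P' = (I − K·H)·P̄ = [12345371/37131958 -5609118/18565979; -5609118/18565979 232480093/18565979]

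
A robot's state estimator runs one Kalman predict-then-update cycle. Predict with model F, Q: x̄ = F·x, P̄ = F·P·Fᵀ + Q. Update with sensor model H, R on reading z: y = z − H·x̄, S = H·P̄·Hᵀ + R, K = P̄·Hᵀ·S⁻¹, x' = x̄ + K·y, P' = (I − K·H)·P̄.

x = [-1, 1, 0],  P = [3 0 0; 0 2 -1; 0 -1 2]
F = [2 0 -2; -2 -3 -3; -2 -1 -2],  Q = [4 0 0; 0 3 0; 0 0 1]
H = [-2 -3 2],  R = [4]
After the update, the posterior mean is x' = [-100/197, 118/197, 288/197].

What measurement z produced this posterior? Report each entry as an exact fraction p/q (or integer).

x̄ = F·x = [-2, -1, 1]
P̄ = F·P·Fᵀ + Q = [24 -6 -6; -6 33 21; -6 21 19]
S = H·P̄·Hᵀ + R = [197]
K = P̄·Hᵀ·S⁻¹ = [-42/197; -45/197; -13/197]
x' − x̄ = [294/197, 315/197, 91/197] = K·y
y = (KᵀK)⁻¹·Kᵀ·(x' − x̄) = [-7]
z = y + H·x̄ = [-7] + [9] = [2]

z = [2]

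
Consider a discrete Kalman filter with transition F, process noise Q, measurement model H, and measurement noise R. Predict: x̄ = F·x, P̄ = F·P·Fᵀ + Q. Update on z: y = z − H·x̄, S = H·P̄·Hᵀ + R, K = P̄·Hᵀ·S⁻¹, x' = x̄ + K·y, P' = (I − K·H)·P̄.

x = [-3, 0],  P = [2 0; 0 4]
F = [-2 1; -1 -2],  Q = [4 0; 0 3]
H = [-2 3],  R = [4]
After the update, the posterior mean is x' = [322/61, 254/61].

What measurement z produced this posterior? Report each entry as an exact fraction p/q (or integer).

z = [2]

x̄ = F·x = [6, 3]
P̄ = F·P·Fᵀ + Q = [16 -4; -4 21]
S = H·P̄·Hᵀ + R = [305]
K = P̄·Hᵀ·S⁻¹ = [-44/305; 71/305]
x' − x̄ = [-44/61, 71/61] = K·y
y = (KᵀK)⁻¹·Kᵀ·(x' − x̄) = [5]
z = y + H·x̄ = [5] + [-3] = [2]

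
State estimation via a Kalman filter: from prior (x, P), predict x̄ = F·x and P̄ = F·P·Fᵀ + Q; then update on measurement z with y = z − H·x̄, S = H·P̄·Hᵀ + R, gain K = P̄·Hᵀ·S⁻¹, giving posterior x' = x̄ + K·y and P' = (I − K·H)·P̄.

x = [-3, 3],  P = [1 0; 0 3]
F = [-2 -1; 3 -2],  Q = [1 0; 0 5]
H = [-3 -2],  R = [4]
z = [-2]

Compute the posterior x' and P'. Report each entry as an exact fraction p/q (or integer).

x' = [91/15, -376/45]
P' = [24/5 -104/15; -104/15 494/45]

x̄ = F·x = [3, -15]
P̄ = F·P·Fᵀ + Q = [8 0; 0 26]
y = z − H·x̄ = [-23]
S = H·P̄·Hᵀ + R = [180]
K = P̄·Hᵀ·S⁻¹ = [-2/15; -13/45]
x' = x̄ + K·y = [91/15, -376/45]
P' = (I − K·H)·P̄ = [24/5 -104/15; -104/15 494/45]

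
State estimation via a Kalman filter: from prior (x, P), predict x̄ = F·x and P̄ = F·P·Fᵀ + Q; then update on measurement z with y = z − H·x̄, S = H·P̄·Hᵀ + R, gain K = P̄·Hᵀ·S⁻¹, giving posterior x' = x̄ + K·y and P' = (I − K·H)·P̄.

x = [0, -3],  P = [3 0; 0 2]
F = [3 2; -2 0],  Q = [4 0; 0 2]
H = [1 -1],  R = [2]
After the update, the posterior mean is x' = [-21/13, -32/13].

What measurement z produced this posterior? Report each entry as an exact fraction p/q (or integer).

x̄ = F·x = [-6, 0]
P̄ = F·P·Fᵀ + Q = [39 -18; -18 14]
S = H·P̄·Hᵀ + R = [91]
K = P̄·Hᵀ·S⁻¹ = [57/91; -32/91]
x' − x̄ = [57/13, -32/13] = K·y
y = (KᵀK)⁻¹·Kᵀ·(x' − x̄) = [7]
z = y + H·x̄ = [7] + [-6] = [1]

z = [1]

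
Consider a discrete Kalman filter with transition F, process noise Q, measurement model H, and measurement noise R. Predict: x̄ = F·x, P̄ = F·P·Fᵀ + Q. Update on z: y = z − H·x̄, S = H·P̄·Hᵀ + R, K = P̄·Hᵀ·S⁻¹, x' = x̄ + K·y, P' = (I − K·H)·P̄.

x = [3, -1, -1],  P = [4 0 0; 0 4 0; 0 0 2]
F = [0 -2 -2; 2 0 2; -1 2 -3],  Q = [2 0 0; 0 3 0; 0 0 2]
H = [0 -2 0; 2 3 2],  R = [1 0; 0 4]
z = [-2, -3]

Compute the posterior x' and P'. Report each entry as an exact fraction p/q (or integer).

x' = [672/569, 567/569, -2222/569]
P' = [228054/13087 -1644/13087 -219628/13087; -1644/13087 3236/13087 -3160/13087; -219628/13087 -3160/13087 230984/13087]

x̄ = F·x = [4, 4, -2]
P̄ = F·P·Fᵀ + Q = [26 -8 -4; -8 27 -20; -4 -20 40]
y = z − H·x̄ = [6, -19]
S = H·P̄·Hᵀ + R = [109 -50; -50 143]
K = P̄·Hᵀ·S⁻¹ = [3288/13087 2980/13087; -6472/13087 25/13087; 6320/13087 3308/13087]
x' = x̄ + K·y = [672/569, 567/569, -2222/569]
P' = (I − K·H)·P̄ = [228054/13087 -1644/13087 -219628/13087; -1644/13087 3236/13087 -3160/13087; -219628/13087 -3160/13087 230984/13087]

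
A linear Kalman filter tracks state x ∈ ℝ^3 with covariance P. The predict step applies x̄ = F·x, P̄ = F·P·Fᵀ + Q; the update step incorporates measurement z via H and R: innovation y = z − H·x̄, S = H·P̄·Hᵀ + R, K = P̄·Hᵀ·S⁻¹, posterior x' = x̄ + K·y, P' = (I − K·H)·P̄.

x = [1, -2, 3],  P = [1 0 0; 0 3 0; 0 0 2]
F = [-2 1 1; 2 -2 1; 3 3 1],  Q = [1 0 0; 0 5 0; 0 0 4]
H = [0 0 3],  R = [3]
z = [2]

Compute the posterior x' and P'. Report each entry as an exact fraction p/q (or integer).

x' = [-117/127, 1123/127, 84/127]
P' = [1195/127 -866/127 5/127; -866/127 2621/127 -10/127; 5/127 -10/127 42/127]

x̄ = F·x = [-1, 9, 0]
P̄ = F·P·Fᵀ + Q = [10 -8 5; -8 23 -10; 5 -10 42]
y = z − H·x̄ = [2]
S = H·P̄·Hᵀ + R = [381]
K = P̄·Hᵀ·S⁻¹ = [5/127; -10/127; 42/127]
x' = x̄ + K·y = [-117/127, 1123/127, 84/127]
P' = (I − K·H)·P̄ = [1195/127 -866/127 5/127; -866/127 2621/127 -10/127; 5/127 -10/127 42/127]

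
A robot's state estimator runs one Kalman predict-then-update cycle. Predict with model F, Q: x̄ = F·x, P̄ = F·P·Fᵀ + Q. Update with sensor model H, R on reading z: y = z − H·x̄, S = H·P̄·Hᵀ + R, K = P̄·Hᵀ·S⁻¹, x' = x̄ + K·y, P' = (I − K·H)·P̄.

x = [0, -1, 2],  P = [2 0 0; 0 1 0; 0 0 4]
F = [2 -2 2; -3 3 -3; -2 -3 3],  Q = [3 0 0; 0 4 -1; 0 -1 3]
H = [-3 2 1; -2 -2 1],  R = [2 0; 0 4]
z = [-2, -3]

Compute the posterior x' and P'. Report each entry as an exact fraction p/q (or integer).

x' = [22843/22381, 8879/22381, 5939/22381]
P' = [51942/22381 10292/22381 127372/22381; 10292/22381 10127/22381 19914/22381; 127372/22381 19914/22381 344692/22381]

x̄ = F·x = [6, -9, 9]
P̄ = F·P·Fᵀ + Q = [31 -42 22; -42 67 -34; 22 -34 56]
y = z − H·x̄ = [25, -18]
S = H·P̄·Hᵀ + R = [841 -220; -220 164]
K = P̄·Hᵀ·S⁻¹ = [-3935/22381 726/22381; 4646/22381 -5231/22381; 1202/22381 12530/22381]
x' = x̄ + K·y = [22843/22381, 8879/22381, 5939/22381]
P' = (I − K·H)·P̄ = [51942/22381 10292/22381 127372/22381; 10292/22381 10127/22381 19914/22381; 127372/22381 19914/22381 344692/22381]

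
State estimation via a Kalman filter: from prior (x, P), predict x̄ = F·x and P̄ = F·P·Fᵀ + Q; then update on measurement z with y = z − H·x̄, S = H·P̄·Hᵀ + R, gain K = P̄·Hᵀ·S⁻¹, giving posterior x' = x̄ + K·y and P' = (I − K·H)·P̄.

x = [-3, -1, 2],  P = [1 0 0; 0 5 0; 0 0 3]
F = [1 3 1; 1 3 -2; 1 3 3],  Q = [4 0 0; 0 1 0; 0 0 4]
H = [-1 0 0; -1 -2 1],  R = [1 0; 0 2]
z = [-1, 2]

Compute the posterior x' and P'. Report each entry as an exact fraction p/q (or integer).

x' = [1771/1740, -45/58, 939/580]
P' = [563/580 35/174 2363/1740; 35/174 208/87 737/174; 2363/1740 737/174 17921/1740]

x̄ = F·x = [-4, -10, 0]
P̄ = F·P·Fᵀ + Q = [53 40 55; 40 59 28; 55 28 77]
y = z − H·x̄ = [-5, -22]
S = H·P̄·Hᵀ + R = [54 78; 78 306]
K = P̄·Hᵀ·S⁻¹ = [-563/580 -13/1740; -35/174 -65/174; -2363/1740 409/1740]
x' = x̄ + K·y = [1771/1740, -45/58, 939/580]
P' = (I − K·H)·P̄ = [563/580 35/174 2363/1740; 35/174 208/87 737/174; 2363/1740 737/174 17921/1740]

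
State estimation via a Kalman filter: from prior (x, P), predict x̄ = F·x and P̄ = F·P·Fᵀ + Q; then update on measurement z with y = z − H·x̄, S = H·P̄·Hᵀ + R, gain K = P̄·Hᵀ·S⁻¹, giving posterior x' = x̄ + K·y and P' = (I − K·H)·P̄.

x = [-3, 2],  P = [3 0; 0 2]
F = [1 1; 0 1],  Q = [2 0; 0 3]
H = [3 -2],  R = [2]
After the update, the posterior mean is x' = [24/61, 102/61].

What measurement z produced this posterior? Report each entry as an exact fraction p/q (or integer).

x̄ = F·x = [-1, 2]
P̄ = F·P·Fᵀ + Q = [7 2; 2 5]
S = H·P̄·Hᵀ + R = [61]
K = P̄·Hᵀ·S⁻¹ = [17/61; -4/61]
x' − x̄ = [85/61, -20/61] = K·y
y = (KᵀK)⁻¹·Kᵀ·(x' − x̄) = [5]
z = y + H·x̄ = [5] + [-7] = [-2]

z = [-2]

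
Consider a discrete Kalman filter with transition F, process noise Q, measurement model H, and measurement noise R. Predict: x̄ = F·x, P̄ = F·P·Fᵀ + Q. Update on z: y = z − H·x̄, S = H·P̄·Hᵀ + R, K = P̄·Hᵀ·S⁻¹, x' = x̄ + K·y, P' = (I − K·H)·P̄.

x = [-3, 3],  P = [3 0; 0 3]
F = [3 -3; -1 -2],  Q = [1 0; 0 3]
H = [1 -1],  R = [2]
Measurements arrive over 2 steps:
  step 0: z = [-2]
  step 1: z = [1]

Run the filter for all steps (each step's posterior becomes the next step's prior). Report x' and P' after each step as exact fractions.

step 0: x̄ = F·x = [-18, -3]
step 0: P̄ = F·P·Fᵀ + Q = [55 9; 9 18]
step 0: y = z − H·x̄ = [13]
step 0: S = H·P̄·Hᵀ + R = [57]
step 0: K = P̄·Hᵀ·S⁻¹ = [46/57; -3/19]
step 0: x' = x̄ + K·y = [-428/57, -96/19]
step 0: P' = (I − K·H)·P̄ = [1019/57 309/19; 309/19 315/19]
step 1: x̄ = F·x = [-140/19, 1004/57]
step 1: P̄ = F·P·Fᵀ + Q = [349/19 -56/19; -56/19 8678/57]
step 1: y = z − H·x̄ = [1481/57]
step 1: S = H·P̄·Hᵀ + R = [10175/57]
step 1: K = P̄·Hᵀ·S⁻¹ = [243/2035; -8846/10175]
step 1: x' = x̄ + K·y = [-8681/2035, -50618/10175]
step 1: P' = (I − K·H)·P̄ = [6440/407 31714/2035; 31714/2035 176262/10175]

step 0: x' = [-428/57, -96/19], P' = [1019/57 309/19; 309/19 315/19]
step 1: x' = [-8681/2035, -50618/10175], P' = [6440/407 31714/2035; 31714/2035 176262/10175]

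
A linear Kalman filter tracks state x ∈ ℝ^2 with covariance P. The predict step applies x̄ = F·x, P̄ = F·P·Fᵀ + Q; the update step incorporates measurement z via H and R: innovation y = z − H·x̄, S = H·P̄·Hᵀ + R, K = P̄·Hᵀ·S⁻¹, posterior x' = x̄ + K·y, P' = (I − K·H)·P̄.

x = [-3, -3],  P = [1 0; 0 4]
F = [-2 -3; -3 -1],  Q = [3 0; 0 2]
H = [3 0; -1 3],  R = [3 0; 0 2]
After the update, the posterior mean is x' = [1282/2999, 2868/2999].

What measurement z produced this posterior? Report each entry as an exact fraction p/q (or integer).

z = [1, 2]

x̄ = F·x = [15, 12]
P̄ = F·P·Fᵀ + Q = [43 18; 18 15]
S = H·P̄·Hᵀ + R = [390 33; 33 72]
K = P̄·Hᵀ·S⁻¹ = [2975/8997 11/8997; 333/2999 972/2999]
x' − x̄ = [-43703/2999, -33120/2999] = K·y
y = (KᵀK)⁻¹·Kᵀ·(x' − x̄) = [-44, -19]
z = y + H·x̄ = [-44, -19] + [45, 21] = [1, 2]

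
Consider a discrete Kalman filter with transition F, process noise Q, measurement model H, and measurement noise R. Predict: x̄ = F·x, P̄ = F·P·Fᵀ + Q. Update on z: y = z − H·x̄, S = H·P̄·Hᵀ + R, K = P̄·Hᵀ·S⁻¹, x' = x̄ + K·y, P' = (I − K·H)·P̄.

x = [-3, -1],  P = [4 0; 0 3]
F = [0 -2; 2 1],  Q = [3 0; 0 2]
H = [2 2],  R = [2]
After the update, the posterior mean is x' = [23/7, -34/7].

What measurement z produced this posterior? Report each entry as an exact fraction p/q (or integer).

z = [-3]

x̄ = F·x = [2, -7]
P̄ = F·P·Fᵀ + Q = [15 -6; -6 21]
S = H·P̄·Hᵀ + R = [98]
K = P̄·Hᵀ·S⁻¹ = [9/49; 15/49]
x' − x̄ = [9/7, 15/7] = K·y
y = (KᵀK)⁻¹·Kᵀ·(x' − x̄) = [7]
z = y + H·x̄ = [7] + [-10] = [-3]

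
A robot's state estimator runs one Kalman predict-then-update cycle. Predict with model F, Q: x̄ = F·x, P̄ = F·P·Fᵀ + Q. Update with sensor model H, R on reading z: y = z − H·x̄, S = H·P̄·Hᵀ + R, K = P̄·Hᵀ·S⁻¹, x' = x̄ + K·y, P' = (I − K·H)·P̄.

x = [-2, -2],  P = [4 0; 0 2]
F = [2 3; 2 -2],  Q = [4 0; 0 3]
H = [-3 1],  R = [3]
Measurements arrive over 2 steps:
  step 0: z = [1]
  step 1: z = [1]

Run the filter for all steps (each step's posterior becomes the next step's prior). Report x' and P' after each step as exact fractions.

step 0: x̄ = F·x = [-10, 0]
step 0: P̄ = F·P·Fᵀ + Q = [38 4; 4 27]
step 0: y = z − H·x̄ = [-29]
step 0: S = H·P̄·Hᵀ + R = [348]
step 0: K = P̄·Hᵀ·S⁻¹ = [-55/174; 5/116]
step 0: x' = x̄ + K·y = [-5/6, -5/4]
step 0: P' = (I − K·H)·P̄ = [281/87 507/58; 507/58 3057/116]
step 1: x̄ = F·x = [-65/12, 5/6]
step 1: P̄ = F·P·Fᵀ + Q = [124931/348 -22223/174; -22223/174 4472/87]
step 1: y = z − H·x̄ = [-193/12]
step 1: S = H·P̄·Hᵀ + R = [1409987/348]
step 1: K = P̄·Hᵀ·S⁻¹ = [-419239/1409987; 151226/1409987]
step 1: x' = x̄ + K·y = [-894669/1409987, -1257229/1409987]
step 1: P' = (I − K·H)·P̄ = [1119962/1409987 2102169/1409987; 2102169/1409987 6760185/1409987]

step 0: x' = [-5/6, -5/4], P' = [281/87 507/58; 507/58 3057/116]
step 1: x' = [-894669/1409987, -1257229/1409987], P' = [1119962/1409987 2102169/1409987; 2102169/1409987 6760185/1409987]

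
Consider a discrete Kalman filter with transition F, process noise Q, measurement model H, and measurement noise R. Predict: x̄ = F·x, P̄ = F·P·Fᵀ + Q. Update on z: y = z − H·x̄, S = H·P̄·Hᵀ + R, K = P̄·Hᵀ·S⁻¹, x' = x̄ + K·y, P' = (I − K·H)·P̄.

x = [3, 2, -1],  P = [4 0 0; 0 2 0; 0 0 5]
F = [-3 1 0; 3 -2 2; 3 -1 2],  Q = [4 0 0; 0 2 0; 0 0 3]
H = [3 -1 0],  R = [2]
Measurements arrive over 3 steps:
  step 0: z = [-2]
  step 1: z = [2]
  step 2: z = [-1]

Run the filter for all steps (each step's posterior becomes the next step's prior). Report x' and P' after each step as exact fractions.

step 0: x' = [-575/343, -1017/343, -199/343], P' = [628/343 1718/343 1408/343; 1718/343 5340/343 4398/343; 1408/343 4398/343 5785/343]
step 1: x' = [20463/17128, 12803/8564, -20669/17128], P' = [18713/8564 26397/4282 67317/8564; 26397/4282 41283/2141 104857/4282; 67317/8564 104857/4282 427453/8564]
step 2: x' = [-547797/315400, -1316179/315400, -989601/315400], P' = [3183567/788500 9389569/788500 11988211/788500; 9389569/788500 29245183/788500 37251277/788500; 11988211/788500 37251277/788500 61824963/788500]

step 0: x̄ = F·x = [-7, 3, 5]
step 0: P̄ = F·P·Fᵀ + Q = [42 -40 -38; -40 66 60; -38 60 61]
step 0: y = z − H·x̄ = [22]
step 0: S = H·P̄·Hᵀ + R = [686]
step 0: K = P̄·Hᵀ·S⁻¹ = [83/343; -93/343; -87/343]
step 0: x' = x̄ + K·y = [-575/343, -1017/343, -199/343]
step 0: P' = (I − K·H)·P̄ = [628/343 1718/343 1408/343; 1718/343 5340/343 4398/343; 1408/343 4398/343 5785/343]
step 1: x̄ = F·x = [708/343, -89/343, -158/49]
step 1: P̄ = F·P·Fᵀ + Q = [2056/343 -522/343 -48/49; -522/343 11934/343 2074/49; -48/49 2074/49 493/7]
step 1: y = z − H·x̄ = [-1527/343]
step 1: S = H·P̄·Hᵀ + R = [34256/343]
step 1: K = P̄·Hᵀ·S⁻¹ = [3345/17128; -3375/8564; -7763/17128]
step 1: x' = x̄ + K·y = [20463/17128, 12803/8564, -20669/17128]
step 1: P' = (I − K·H)·P̄ = [18713/8564 26397/4282 67317/8564; 26397/4282 41283/2141 104857/4282; 67317/8564 104857/4282 427453/8564]
step 2: x̄ = F·x = [-35783/17128, -31161/17128, -5555/17128]
step 2: P̄ = F·P·Fᵀ + Q = [51041/8564 -8009/8564 -1259/8564; -8009/8564 1052449/8564 1282867/8564; -1259/8564 1282867/8564 1721237/8564]
step 2: y = z − H·x̄ = [14765/4282]
step 2: S = H·P̄·Hᵀ + R = [394250/2141]
step 2: K = P̄·Hᵀ·S⁻¹ = [40283/394250; -269119/394250; -321661/394250]
step 2: x' = x̄ + K·y = [-547797/315400, -1316179/315400, -989601/315400]
step 2: P' = (I − K·H)·P̄ = [3183567/788500 9389569/788500 11988211/788500; 9389569/788500 29245183/788500 37251277/788500; 11988211/788500 37251277/788500 61824963/788500]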